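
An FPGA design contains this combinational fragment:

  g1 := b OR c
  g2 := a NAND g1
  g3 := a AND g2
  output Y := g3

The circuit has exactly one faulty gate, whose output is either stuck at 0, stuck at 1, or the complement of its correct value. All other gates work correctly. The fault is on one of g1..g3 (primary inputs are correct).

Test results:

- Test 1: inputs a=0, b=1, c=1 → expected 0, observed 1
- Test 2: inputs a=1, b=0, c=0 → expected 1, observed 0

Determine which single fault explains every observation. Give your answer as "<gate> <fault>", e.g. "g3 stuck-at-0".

g3 inverted output

Fault-free values for test 1 (a=0, b=1, c=1): g1=1, g2=1, g3=0, giving Y=0. Observed 1.
Test 1: faults giving observed 1 are {g3 stuck-at-1, g3 inverted output}.
Test 2 (a=1, b=0, c=0): fault-free g1=0, g2=1, g3=1 → 1; observed 0. Eliminates g3 stuck-at-1.
Only g3 inverted output is consistent with every test.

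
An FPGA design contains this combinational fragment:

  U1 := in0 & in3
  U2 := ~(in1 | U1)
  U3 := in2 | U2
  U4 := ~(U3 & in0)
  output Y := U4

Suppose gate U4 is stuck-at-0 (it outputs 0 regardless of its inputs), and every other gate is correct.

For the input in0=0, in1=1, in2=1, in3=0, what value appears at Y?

0

Propagate with U4 forced: U1=0, U2=0, U3=1, U4=0 [stuck-at-0].
So Y = 0. (Without the fault it would be 1.)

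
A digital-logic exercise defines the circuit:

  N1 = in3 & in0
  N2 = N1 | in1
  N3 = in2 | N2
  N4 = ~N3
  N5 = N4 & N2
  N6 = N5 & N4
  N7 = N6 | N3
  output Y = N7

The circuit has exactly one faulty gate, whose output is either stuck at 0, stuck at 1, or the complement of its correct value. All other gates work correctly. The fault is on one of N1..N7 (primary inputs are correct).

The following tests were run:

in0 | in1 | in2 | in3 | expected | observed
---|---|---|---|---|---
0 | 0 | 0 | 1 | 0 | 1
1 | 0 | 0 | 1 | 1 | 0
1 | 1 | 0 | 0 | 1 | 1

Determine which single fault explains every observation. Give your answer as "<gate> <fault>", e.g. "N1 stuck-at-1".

Fault-free values for test 1 (in0=0, in1=0, in2=0, in3=1): N1=0, N2=0, N3=0, N4=1, N5=0, N6=0, N7=0, giving Y=0. Observed 1.
Test 1: faults giving observed 1 are {N1 stuck-at-1, N1 inverted output, N2 stuck-at-1, N2 inverted output, N3 stuck-at-1, N3 inverted output, N5 stuck-at-1, N5 inverted output, N6 stuck-at-1, N6 inverted output, N7 stuck-at-1, N7 inverted output}.
Test 2 (in0=1, in1=0, in2=0, in3=1): fault-free N1=1, N2=1, N3=1, N4=0, N5=0, N6=0, N7=1 → 1; observed 0. Eliminates N1 stuck-at-1, N2 stuck-at-1, N3 stuck-at-1, N3 inverted output, N5 stuck-at-1, N5 inverted output, N6 stuck-at-1, N6 inverted output, N7 stuck-at-1.
Test 3 (in0=1, in1=1, in2=0, in3=0): fault-free N1=0, N2=1, N3=1, N4=0, N5=0, N6=0, N7=1 → 1; observed 1. Eliminates N2 inverted output, N7 inverted output.
Only N1 inverted output is consistent with every test.

N1 inverted output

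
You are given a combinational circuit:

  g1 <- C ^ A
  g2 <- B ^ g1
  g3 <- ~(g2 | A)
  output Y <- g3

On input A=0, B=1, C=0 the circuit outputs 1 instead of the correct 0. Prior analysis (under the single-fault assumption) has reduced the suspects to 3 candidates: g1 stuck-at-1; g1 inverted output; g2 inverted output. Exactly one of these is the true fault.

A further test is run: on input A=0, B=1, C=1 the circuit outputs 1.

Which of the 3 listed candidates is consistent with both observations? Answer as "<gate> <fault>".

Evaluate each candidate on input A=0, B=1, C=1:
  g1 stuck-at-1: g1=1 [stuck-at-1], g2=0, g3=1 → 1 — matches
  g1 inverted output: g1=0 [inverted output], g2=1, g3=0 → 0 — eliminated
  g2 inverted output: g1=1, g2=1 [inverted output], g3=0 → 0 — eliminated
Only g1 stuck-at-1 reproduces the observed 1.

g1 stuck-at-1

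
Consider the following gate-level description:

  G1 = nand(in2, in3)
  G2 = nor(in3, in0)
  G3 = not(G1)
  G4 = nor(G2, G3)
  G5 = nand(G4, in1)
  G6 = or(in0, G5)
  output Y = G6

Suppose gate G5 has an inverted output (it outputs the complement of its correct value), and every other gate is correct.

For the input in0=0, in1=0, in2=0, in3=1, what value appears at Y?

Propagate with G5 forced: G1=1, G2=0, G3=0, G4=1, G5=0 [inverted output], G6=0.
So Y = 0. (Without the fault it would be 1.)

0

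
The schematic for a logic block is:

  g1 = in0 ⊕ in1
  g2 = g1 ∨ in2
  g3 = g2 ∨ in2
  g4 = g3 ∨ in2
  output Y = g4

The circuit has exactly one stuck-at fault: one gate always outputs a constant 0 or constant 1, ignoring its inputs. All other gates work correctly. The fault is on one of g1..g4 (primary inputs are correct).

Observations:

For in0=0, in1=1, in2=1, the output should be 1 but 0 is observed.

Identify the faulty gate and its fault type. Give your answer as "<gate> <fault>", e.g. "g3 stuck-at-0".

Fault-free values for test 1 (in0=0, in1=1, in2=1): g1=1, g2=1, g3=1, g4=1, giving Y=1. Observed 0.
Test 1: faults giving observed 0 are {g4 stuck-at-0}.
Only g4 stuck-at-0 is consistent with every test.

g4 stuck-at-0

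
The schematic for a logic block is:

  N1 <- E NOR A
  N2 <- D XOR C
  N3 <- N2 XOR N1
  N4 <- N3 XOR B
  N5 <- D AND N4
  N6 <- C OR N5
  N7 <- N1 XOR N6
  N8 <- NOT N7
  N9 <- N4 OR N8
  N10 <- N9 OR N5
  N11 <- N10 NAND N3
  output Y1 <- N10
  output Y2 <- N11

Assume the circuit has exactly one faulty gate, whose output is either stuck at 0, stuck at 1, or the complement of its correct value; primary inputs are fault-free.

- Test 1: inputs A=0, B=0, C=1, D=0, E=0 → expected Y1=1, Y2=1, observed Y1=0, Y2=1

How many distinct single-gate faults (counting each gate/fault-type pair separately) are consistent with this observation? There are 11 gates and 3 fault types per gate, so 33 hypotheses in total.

10

Fault-free: N1=1, N2=1, N3=0, N4=0, N5=0, N6=1, N7=0, N8=1, N9=1, N10=1, N11=1 → Y1=1, Y2=1. Observed Y1=0, Y2=1.
  N1: none of the 3 fault types match ✗
  N2: none of the 3 fault types match ✗
  N3: none of the 3 fault types match ✗
  N4: none of the 3 fault types match ✗
  N5: none of the 3 fault types match ✗
  N6: stuck-at-0, inverted output ✓; others ✗
  N7: stuck-at-1, inverted output ✓; others ✗
  N8: stuck-at-0, inverted output ✓; others ✗
  N9: stuck-at-0, inverted output ✓; others ✗
  N10: stuck-at-0, inverted output ✓; others ✗
  N11: none of the 3 fault types match ✗
Consistent faults: {N6 stuck-at-0, N6 inverted output, N7 stuck-at-1, N7 inverted output, N8 stuck-at-0, N8 inverted output, N9 stuck-at-0, N9 inverted output, N10 stuck-at-0, N10 inverted output} — 10 in all.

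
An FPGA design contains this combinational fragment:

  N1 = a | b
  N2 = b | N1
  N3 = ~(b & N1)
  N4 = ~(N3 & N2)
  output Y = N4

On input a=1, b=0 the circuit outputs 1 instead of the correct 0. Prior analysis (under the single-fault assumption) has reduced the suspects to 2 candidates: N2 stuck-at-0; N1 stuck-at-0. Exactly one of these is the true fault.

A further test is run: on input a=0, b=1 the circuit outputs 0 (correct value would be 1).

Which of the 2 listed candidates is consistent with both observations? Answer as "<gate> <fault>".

Evaluate each candidate on input a=0, b=1:
  N2 stuck-at-0: N1=1, N2=0 [stuck-at-0], N3=0, N4=1 → 1 — eliminated
  N1 stuck-at-0: N1=0 [stuck-at-0], N2=1, N3=1, N4=0 → 0 — matches
Only N1 stuck-at-0 reproduces the observed 0.

N1 stuck-at-0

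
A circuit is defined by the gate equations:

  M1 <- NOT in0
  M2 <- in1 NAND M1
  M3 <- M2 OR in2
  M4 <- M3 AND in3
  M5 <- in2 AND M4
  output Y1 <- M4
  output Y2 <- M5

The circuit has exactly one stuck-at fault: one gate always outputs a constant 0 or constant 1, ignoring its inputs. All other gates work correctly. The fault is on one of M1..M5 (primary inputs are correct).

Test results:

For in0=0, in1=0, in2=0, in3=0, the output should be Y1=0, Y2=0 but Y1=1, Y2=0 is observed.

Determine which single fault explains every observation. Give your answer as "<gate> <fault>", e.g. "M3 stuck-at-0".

Fault-free values for test 1 (in0=0, in1=0, in2=0, in3=0): M1=1, M2=1, M3=1, M4=0, M5=0, giving Y1=0, Y2=0. Observed Y1=1, Y2=0.
Test 1: faults giving observed Y1=1, Y2=0 are {M4 stuck-at-1}.
Only M4 stuck-at-1 is consistent with every test.

M4 stuck-at-1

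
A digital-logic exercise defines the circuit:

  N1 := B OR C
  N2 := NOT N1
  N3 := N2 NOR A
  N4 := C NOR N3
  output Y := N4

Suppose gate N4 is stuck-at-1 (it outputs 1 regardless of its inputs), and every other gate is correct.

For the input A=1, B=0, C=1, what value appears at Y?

1

Propagate with N4 forced: N1=1, N2=0, N3=0, N4=1 [stuck-at-1].
So Y = 1. (Without the fault it would be 0.)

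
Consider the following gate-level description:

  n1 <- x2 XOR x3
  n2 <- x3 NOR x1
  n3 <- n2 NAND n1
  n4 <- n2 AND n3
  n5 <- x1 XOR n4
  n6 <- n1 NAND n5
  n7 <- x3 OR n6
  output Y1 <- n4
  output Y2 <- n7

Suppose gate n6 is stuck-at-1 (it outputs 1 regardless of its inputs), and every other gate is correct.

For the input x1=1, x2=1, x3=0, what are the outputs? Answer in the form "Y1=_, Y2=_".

Propagate with n6 forced: n1=1, n2=0, n3=1, n4=0, n5=1, n6=1 [stuck-at-1], n7=1.
So the outputs are Y1=0, Y2=1. (Without the fault they would be Y1=0, Y2=0.)

Y1=0, Y2=1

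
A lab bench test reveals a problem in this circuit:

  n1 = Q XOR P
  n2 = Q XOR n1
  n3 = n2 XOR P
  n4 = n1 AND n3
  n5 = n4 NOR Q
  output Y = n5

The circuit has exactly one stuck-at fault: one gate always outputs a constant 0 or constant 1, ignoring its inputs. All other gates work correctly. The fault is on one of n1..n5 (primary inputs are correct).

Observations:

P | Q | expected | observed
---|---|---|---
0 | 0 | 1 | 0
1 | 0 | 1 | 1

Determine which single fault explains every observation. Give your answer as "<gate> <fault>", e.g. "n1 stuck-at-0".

n1 stuck-at-1

Fault-free values for test 1 (P=0, Q=0): n1=0, n2=0, n3=0, n4=0, n5=1, giving Y=1. Observed 0.
Test 1: faults giving observed 0 are {n1 stuck-at-1, n4 stuck-at-1, n5 stuck-at-0}.
Test 2 (P=1, Q=0): fault-free n1=1, n2=1, n3=0, n4=0, n5=1 → 1; observed 1. Eliminates n4 stuck-at-1, n5 stuck-at-0.
Only n1 stuck-at-1 is consistent with every test.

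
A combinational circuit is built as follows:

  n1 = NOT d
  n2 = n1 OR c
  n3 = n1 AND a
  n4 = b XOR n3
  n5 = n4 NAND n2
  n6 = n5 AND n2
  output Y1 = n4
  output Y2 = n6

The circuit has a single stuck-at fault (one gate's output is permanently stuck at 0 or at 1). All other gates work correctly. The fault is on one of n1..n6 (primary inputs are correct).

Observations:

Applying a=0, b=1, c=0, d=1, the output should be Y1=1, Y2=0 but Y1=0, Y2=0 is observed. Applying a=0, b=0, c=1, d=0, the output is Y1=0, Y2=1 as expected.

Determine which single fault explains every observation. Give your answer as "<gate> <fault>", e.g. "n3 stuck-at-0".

Fault-free values for test 1 (a=0, b=1, c=0, d=1): n1=0, n2=0, n3=0, n4=1, n5=1, n6=0, giving Y1=1, Y2=0. Observed Y1=0, Y2=0.
Test 1: faults giving observed Y1=0, Y2=0 are {n3 stuck-at-1, n4 stuck-at-0}.
Test 2 (a=0, b=0, c=1, d=0): fault-free n1=1, n2=1, n3=0, n4=0, n5=1, n6=1 → Y1=0, Y2=1; observed Y1=0, Y2=1. Eliminates n3 stuck-at-1.
Only n4 stuck-at-0 is consistent with every test.

n4 stuck-at-0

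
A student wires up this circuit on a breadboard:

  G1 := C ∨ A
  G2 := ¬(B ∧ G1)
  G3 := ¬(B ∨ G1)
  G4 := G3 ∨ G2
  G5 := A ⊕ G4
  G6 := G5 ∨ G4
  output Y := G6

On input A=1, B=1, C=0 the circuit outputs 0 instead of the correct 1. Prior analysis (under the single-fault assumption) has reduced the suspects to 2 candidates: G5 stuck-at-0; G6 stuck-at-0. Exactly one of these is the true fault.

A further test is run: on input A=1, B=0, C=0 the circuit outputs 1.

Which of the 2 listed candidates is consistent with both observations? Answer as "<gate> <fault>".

G5 stuck-at-0

Evaluate each candidate on input A=1, B=0, C=0:
  G5 stuck-at-0: G1=1, G2=1, G3=0, G4=1, G5=0 [stuck-at-0], G6=1 → 1 — matches
  G6 stuck-at-0: G1=1, G2=1, G3=0, G4=1, G5=0, G6=0 [stuck-at-0] → 0 — eliminated
Only G5 stuck-at-0 reproduces the observed 1.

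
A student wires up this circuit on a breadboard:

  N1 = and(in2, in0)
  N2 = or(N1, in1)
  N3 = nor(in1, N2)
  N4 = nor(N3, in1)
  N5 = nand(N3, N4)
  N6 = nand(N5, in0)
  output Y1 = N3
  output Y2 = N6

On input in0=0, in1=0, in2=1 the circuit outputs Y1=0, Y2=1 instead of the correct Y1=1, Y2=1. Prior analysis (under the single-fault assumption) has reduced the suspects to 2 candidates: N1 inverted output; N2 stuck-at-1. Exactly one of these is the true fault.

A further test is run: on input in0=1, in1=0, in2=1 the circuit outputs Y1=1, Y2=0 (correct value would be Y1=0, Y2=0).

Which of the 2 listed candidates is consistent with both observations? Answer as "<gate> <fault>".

Evaluate each candidate on input in0=1, in1=0, in2=1:
  N1 inverted output: N1=0 [inverted output], N2=0, N3=1, N4=0, N5=1, N6=0 → Y1=1, Y2=0 — matches
  N2 stuck-at-1: N1=1, N2=1 [stuck-at-1], N3=0, N4=1, N5=1, N6=0 → Y1=0, Y2=0 — eliminated
Only N1 inverted output reproduces the observed Y1=1, Y2=0.

N1 inverted output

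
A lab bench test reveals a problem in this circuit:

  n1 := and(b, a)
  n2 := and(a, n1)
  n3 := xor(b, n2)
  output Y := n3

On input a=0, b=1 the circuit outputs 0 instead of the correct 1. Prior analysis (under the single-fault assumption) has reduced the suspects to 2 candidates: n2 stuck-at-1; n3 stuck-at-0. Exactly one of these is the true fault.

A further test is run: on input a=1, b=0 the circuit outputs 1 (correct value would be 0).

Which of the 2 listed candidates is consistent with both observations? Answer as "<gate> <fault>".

Evaluate each candidate on input a=1, b=0:
  n2 stuck-at-1: n1=0, n2=1 [stuck-at-1], n3=1 → 1 — matches
  n3 stuck-at-0: n1=0, n2=0, n3=0 [stuck-at-0] → 0 — eliminated
Only n2 stuck-at-1 reproduces the observed 1.

n2 stuck-at-1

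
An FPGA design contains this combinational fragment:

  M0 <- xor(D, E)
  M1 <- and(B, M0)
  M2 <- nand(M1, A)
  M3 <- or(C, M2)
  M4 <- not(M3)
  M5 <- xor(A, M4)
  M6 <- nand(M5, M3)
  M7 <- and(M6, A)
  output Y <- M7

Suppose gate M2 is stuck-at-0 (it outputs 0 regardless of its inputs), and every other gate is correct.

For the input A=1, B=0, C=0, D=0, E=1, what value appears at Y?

Propagate with M2 forced: M0=1, M1=0, M2=0 [stuck-at-0], M3=0, M4=1, M5=0, M6=1, M7=1.
So Y = 1. (Without the fault it would be 0.)

1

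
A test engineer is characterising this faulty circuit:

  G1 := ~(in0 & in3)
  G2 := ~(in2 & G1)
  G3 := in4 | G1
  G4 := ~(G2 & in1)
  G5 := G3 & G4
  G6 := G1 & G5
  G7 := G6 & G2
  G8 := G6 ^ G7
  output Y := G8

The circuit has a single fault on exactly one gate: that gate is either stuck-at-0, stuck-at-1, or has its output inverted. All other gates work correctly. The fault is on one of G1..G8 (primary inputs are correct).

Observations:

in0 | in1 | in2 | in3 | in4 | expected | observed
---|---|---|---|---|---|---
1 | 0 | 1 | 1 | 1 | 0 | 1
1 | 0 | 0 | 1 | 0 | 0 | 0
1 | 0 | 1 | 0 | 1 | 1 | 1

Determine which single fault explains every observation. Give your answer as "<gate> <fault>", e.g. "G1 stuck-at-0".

Fault-free values for test 1 (in0=1, in1=0, in2=1, in3=1, in4=1): G1=0, G2=1, G3=1, G4=1, G5=1, G6=0, G7=0, G8=0, giving Y=0. Observed 1.
Test 1: faults giving observed 1 are {G1 stuck-at-1, G1 inverted output, G7 stuck-at-1, G7 inverted output, G8 stuck-at-1, G8 inverted output}.
Test 2 (in0=1, in1=0, in2=0, in3=1, in4=0): fault-free G1=0, G2=1, G3=0, G4=1, G5=0, G6=0, G7=0, G8=0 → 0; observed 0. Eliminates G7 stuck-at-1, G7 inverted output, G8 stuck-at-1, G8 inverted output.
Test 3 (in0=1, in1=0, in2=1, in3=0, in4=1): fault-free G1=1, G2=0, G3=1, G4=1, G5=1, G6=1, G7=0, G8=1 → 1; observed 1. Eliminates G1 inverted output.
Only G1 stuck-at-1 is consistent with every test.

G1 stuck-at-1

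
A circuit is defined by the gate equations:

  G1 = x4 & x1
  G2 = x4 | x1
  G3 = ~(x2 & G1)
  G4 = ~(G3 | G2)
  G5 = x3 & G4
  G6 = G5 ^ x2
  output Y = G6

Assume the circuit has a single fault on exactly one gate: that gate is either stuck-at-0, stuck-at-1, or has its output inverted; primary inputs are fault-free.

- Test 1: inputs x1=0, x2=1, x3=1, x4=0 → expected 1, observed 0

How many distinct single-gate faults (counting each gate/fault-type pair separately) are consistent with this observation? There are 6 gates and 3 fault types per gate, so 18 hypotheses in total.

Fault-free: G1=0, G2=0, G3=1, G4=0, G5=0, G6=1 → 1. Observed 0.
  G1: stuck-at-1, inverted output ✓; others ✗
  G2: none of the 3 fault types match ✗
  G3: stuck-at-0, inverted output ✓; others ✗
  G4: stuck-at-1, inverted output ✓; others ✗
  G5: stuck-at-1, inverted output ✓; others ✗
  G6: stuck-at-0, inverted output ✓; others ✗
Consistent faults: {G1 stuck-at-1, G1 inverted output, G3 stuck-at-0, G3 inverted output, G4 stuck-at-1, G4 inverted output, G5 stuck-at-1, G5 inverted output, G6 stuck-at-0, G6 inverted output} — 10 in all.

10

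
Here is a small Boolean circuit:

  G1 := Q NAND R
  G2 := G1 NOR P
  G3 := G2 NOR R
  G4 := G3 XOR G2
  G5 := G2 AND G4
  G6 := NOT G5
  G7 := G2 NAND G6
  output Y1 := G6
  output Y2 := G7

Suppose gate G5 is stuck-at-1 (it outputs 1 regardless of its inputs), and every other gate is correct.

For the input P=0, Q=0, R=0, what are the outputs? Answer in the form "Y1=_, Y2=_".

Y1=0, Y2=1

Propagate with G5 forced: G1=1, G2=0, G3=1, G4=1, G5=1 [stuck-at-1], G6=0, G7=1.
So the outputs are Y1=0, Y2=1. (Without the fault they would be Y1=1, Y2=1.)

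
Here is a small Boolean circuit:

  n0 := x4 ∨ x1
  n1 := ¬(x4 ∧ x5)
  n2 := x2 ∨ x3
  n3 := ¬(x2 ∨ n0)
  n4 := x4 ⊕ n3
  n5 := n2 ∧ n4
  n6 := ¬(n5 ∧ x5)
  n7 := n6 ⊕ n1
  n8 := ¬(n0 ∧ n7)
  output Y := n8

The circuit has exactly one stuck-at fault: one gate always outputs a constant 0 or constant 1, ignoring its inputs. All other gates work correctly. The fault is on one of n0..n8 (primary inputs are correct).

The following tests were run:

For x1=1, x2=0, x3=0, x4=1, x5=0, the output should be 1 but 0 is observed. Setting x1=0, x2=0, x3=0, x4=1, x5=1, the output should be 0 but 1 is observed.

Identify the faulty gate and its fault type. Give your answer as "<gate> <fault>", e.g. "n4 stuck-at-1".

n6 stuck-at-0

Fault-free values for test 1 (x1=1, x2=0, x3=0, x4=1, x5=0): n0=1, n1=1, n2=0, n3=0, n4=1, n5=0, n6=1, n7=0, n8=1, giving Y=1. Observed 0.
Test 1: faults giving observed 0 are {n1 stuck-at-0, n6 stuck-at-0, n7 stuck-at-1, n8 stuck-at-0}.
Test 2 (x1=0, x2=0, x3=0, x4=1, x5=1): fault-free n0=1, n1=0, n2=0, n3=0, n4=1, n5=0, n6=1, n7=1, n8=0 → 0; observed 1. Eliminates n1 stuck-at-0, n7 stuck-at-1, n8 stuck-at-0.
Only n6 stuck-at-0 is consistent with every test.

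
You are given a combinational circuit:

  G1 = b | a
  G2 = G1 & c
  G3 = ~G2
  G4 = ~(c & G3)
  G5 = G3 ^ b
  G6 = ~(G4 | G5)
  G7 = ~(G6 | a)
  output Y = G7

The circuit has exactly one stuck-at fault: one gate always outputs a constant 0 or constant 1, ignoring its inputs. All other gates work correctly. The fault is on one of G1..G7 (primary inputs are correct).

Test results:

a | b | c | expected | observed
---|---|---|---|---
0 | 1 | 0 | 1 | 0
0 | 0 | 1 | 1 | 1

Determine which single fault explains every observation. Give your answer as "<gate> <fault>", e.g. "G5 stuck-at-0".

G4 stuck-at-0

Fault-free values for test 1 (a=0, b=1, c=0): G1=1, G2=0, G3=1, G4=1, G5=0, G6=0, G7=1, giving Y=1. Observed 0.
Test 1: faults giving observed 0 are {G4 stuck-at-0, G6 stuck-at-1, G7 stuck-at-0}.
Test 2 (a=0, b=0, c=1): fault-free G1=0, G2=0, G3=1, G4=0, G5=1, G6=0, G7=1 → 1; observed 1. Eliminates G6 stuck-at-1, G7 stuck-at-0.
Only G4 stuck-at-0 is consistent with every test.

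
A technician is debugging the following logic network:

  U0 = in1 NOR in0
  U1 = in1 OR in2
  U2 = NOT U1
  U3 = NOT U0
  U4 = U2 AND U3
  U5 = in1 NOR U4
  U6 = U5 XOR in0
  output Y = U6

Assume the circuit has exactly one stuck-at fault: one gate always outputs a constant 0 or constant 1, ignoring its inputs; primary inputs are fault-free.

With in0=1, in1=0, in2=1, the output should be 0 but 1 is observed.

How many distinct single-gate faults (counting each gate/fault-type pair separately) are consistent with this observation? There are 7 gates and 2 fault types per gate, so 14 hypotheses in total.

Fault-free: U0=0, U1=1, U2=0, U3=1, U4=0, U5=1, U6=0 → 0. Observed 1.
  U0 stuck-at-0: output 0 ✗
  U0 stuck-at-1: output 0 ✗
  U1 stuck-at-0: output 1 ✓
  U1 stuck-at-1: output 0 ✗
  U2 stuck-at-0: output 0 ✗
  U2 stuck-at-1: output 1 ✓
  U3 stuck-at-0: output 0 ✗
  U3 stuck-at-1: output 0 ✗
  U4 stuck-at-0: output 0 ✗
  U4 stuck-at-1: output 1 ✓
  U5 stuck-at-0: output 1 ✓
  U5 stuck-at-1: output 0 ✗
  U6 stuck-at-0: output 0 ✗
  U6 stuck-at-1: output 1 ✓
Consistent faults: {U1 stuck-at-0, U2 stuck-at-1, U4 stuck-at-1, U5 stuck-at-0, U6 stuck-at-1} — 5 in all.

5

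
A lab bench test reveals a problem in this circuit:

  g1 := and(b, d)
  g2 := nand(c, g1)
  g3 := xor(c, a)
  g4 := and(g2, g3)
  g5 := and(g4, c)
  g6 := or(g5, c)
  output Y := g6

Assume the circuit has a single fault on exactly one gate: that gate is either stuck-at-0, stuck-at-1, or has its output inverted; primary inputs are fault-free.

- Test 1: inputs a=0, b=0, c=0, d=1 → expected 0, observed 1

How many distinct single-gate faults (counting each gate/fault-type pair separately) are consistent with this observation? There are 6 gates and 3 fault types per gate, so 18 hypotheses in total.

Fault-free: g1=0, g2=1, g3=0, g4=0, g5=0, g6=0 → 0. Observed 1.
  g1: none of the 3 fault types match ✗
  g2: none of the 3 fault types match ✗
  g3: none of the 3 fault types match ✗
  g4: none of the 3 fault types match ✗
  g5: stuck-at-1, inverted output ✓; others ✗
  g6: stuck-at-1, inverted output ✓; others ✗
Consistent faults: {g5 stuck-at-1, g5 inverted output, g6 stuck-at-1, g6 inverted output} — 4 in all.

4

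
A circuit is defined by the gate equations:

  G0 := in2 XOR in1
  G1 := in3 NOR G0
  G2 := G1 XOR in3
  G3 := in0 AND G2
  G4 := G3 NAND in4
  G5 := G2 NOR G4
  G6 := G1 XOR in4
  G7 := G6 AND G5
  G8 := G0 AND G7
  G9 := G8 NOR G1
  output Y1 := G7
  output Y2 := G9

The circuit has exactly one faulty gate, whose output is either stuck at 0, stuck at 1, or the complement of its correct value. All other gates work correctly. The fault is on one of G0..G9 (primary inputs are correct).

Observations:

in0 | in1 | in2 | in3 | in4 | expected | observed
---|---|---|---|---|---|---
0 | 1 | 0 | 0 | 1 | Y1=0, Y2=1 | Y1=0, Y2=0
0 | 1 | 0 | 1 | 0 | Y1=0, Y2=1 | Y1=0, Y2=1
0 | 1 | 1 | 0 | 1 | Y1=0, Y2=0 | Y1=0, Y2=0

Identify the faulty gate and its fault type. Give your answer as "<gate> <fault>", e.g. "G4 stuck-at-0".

Fault-free values for test 1 (in0=0, in1=1, in2=0, in3=0, in4=1): G0=1, G1=0, G2=0, G3=0, G4=1, G5=0, G6=1, G7=0, G8=0, G9=1, giving Y1=0, Y2=1. Observed Y1=0, Y2=0.
Test 1: faults giving observed Y1=0, Y2=0 are {G0 stuck-at-0, G0 inverted output, G1 stuck-at-1, G1 inverted output, G8 stuck-at-1, G8 inverted output, G9 stuck-at-0, G9 inverted output}.
Test 2 (in0=0, in1=1, in2=0, in3=1, in4=0): fault-free G0=1, G1=0, G2=1, G3=0, G4=1, G5=0, G6=0, G7=0, G8=0, G9=1 → Y1=0, Y2=1; observed Y1=0, Y2=1. Eliminates G1 stuck-at-1, G1 inverted output, G8 stuck-at-1, G8 inverted output, G9 stuck-at-0, G9 inverted output.
Test 3 (in0=0, in1=1, in2=1, in3=0, in4=1): fault-free G0=0, G1=1, G2=1, G3=0, G4=1, G5=0, G6=0, G7=0, G8=0, G9=0 → Y1=0, Y2=0; observed Y1=0, Y2=0. Eliminates G0 inverted output.
Only G0 stuck-at-0 is consistent with every test.

G0 stuck-at-0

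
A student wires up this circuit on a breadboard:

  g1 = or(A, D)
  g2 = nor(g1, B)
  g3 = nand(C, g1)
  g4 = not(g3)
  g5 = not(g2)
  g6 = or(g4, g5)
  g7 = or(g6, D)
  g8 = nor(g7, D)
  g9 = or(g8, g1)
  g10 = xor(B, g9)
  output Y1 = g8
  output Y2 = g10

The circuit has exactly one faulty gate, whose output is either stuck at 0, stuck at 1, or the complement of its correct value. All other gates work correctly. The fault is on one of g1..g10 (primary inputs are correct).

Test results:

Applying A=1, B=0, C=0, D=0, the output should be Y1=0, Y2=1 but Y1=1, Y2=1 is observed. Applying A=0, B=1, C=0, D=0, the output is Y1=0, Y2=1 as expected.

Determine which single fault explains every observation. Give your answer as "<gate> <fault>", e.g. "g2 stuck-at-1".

Fault-free values for test 1 (A=1, B=0, C=0, D=0): g1=1, g2=0, g3=1, g4=0, g5=1, g6=1, g7=1, g8=0, g9=1, g10=1, giving Y1=0, Y2=1. Observed Y1=1, Y2=1.
Test 1: faults giving observed Y1=1, Y2=1 are {g1 stuck-at-0, g1 inverted output, g2 stuck-at-1, g2 inverted output, g5 stuck-at-0, g5 inverted output, g6 stuck-at-0, g6 inverted output, g7 stuck-at-0, g7 inverted output, g8 stuck-at-1, g8 inverted output}.
Test 2 (A=0, B=1, C=0, D=0): fault-free g1=0, g2=0, g3=1, g4=0, g5=1, g6=1, g7=1, g8=0, g9=0, g10=1 → Y1=0, Y2=1; observed Y1=0, Y2=1. Eliminates g1 inverted output, g2 stuck-at-1, g2 inverted output, g5 stuck-at-0, g5 inverted output, g6 stuck-at-0, g6 inverted output, g7 stuck-at-0, g7 inverted output, g8 stuck-at-1, g8 inverted output.
Only g1 stuck-at-0 is consistent with every test.

g1 stuck-at-0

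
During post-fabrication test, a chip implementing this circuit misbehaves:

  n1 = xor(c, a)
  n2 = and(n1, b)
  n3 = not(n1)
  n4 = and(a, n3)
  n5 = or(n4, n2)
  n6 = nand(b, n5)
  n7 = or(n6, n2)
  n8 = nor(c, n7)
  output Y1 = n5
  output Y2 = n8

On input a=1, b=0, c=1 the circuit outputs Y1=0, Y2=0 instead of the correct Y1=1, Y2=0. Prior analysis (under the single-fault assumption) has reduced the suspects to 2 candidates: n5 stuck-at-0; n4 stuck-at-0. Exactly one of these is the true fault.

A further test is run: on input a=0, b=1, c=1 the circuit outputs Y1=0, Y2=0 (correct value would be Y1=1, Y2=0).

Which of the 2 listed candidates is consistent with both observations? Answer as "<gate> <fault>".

n5 stuck-at-0

Evaluate each candidate on input a=0, b=1, c=1:
  n5 stuck-at-0: n1=1, n2=1, n3=0, n4=0, n5=0 [stuck-at-0], n6=1, n7=1, n8=0 → Y1=0, Y2=0 — matches
  n4 stuck-at-0: n1=1, n2=1, n3=0, n4=0 [stuck-at-0], n5=1, n6=0, n7=1, n8=0 → Y1=1, Y2=0 — eliminated
Only n5 stuck-at-0 reproduces the observed Y1=0, Y2=0.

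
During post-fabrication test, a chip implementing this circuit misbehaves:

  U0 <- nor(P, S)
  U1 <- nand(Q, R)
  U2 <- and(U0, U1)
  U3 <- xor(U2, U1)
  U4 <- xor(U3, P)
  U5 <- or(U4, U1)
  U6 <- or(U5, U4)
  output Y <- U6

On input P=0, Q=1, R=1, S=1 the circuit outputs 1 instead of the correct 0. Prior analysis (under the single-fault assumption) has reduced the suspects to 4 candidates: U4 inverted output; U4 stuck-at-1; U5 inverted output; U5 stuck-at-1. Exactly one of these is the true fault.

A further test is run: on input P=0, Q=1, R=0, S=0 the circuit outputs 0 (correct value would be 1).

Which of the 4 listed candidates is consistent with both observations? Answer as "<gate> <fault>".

U5 inverted output

Evaluate each candidate on input P=0, Q=1, R=0, S=0:
  U4 inverted output: U0=1, U1=1, U2=1, U3=0, U4=1 [inverted output], U5=1, U6=1 → 1 — eliminated
  U4 stuck-at-1: U0=1, U1=1, U2=1, U3=0, U4=1 [stuck-at-1], U5=1, U6=1 → 1 — eliminated
  U5 inverted output: U0=1, U1=1, U2=1, U3=0, U4=0, U5=0 [inverted output], U6=0 → 0 — matches
  U5 stuck-at-1: U0=1, U1=1, U2=1, U3=0, U4=0, U5=1 [stuck-at-1], U6=1 → 1 — eliminated
Only U5 inverted output reproduces the observed 0.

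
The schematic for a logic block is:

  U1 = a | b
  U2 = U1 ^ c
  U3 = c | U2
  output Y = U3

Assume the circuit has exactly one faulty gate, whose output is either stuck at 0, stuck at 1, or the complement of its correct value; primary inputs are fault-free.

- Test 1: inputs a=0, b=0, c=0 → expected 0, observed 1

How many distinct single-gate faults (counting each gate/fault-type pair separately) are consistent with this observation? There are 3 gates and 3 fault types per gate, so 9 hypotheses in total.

6

Fault-free: U1=0, U2=0, U3=0 → 0. Observed 1.
  U1 stuck-at-0: output 0 ✗
  U1 stuck-at-1: output 1 ✓
  U1 inverted output: output 1 ✓
  U2 stuck-at-0: output 0 ✗
  U2 stuck-at-1: output 1 ✓
  U2 inverted output: output 1 ✓
  U3 stuck-at-0: output 0 ✗
  U3 stuck-at-1: output 1 ✓
  U3 inverted output: output 1 ✓
Consistent faults: {U1 stuck-at-1, U1 inverted output, U2 stuck-at-1, U2 inverted output, U3 stuck-at-1, U3 inverted output} — 6 in all.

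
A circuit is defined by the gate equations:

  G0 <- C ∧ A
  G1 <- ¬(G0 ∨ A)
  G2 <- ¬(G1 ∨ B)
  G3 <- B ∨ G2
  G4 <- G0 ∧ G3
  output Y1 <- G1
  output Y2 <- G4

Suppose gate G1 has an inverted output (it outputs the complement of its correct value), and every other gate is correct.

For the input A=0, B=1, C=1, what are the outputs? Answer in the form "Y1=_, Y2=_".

Y1=0, Y2=0

Propagate with G1 forced: G0=0, G1=0 [inverted output], G2=0, G3=1, G4=0.
So the outputs are Y1=0, Y2=0. (Without the fault they would be Y1=1, Y2=0.)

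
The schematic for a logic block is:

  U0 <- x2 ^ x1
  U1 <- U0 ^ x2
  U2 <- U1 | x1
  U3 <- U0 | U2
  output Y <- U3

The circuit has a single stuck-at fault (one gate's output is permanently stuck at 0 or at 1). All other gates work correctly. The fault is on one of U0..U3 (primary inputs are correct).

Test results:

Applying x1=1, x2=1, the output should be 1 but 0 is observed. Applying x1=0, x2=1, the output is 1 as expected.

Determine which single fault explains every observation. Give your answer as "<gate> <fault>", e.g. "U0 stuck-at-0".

Fault-free values for test 1 (x1=1, x2=1): U0=0, U1=1, U2=1, U3=1, giving Y=1. Observed 0.
Test 1: faults giving observed 0 are {U2 stuck-at-0, U3 stuck-at-0}.
Test 2 (x1=0, x2=1): fault-free U0=1, U1=0, U2=0, U3=1 → 1; observed 1. Eliminates U3 stuck-at-0.
Only U2 stuck-at-0 is consistent with every test.

U2 stuck-at-0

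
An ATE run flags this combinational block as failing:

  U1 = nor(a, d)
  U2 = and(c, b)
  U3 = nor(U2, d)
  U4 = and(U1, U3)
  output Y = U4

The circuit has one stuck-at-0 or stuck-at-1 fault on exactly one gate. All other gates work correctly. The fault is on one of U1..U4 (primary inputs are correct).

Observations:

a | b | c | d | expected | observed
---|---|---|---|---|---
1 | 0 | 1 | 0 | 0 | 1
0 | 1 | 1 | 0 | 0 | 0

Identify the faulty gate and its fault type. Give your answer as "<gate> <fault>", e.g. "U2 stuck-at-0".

U1 stuck-at-1

Fault-free values for test 1 (a=1, b=0, c=1, d=0): U1=0, U2=0, U3=1, U4=0, giving Y=0. Observed 1.
Test 1: faults giving observed 1 are {U1 stuck-at-1, U4 stuck-at-1}.
Test 2 (a=0, b=1, c=1, d=0): fault-free U1=1, U2=1, U3=0, U4=0 → 0; observed 0. Eliminates U4 stuck-at-1.
Only U1 stuck-at-1 is consistent with every test.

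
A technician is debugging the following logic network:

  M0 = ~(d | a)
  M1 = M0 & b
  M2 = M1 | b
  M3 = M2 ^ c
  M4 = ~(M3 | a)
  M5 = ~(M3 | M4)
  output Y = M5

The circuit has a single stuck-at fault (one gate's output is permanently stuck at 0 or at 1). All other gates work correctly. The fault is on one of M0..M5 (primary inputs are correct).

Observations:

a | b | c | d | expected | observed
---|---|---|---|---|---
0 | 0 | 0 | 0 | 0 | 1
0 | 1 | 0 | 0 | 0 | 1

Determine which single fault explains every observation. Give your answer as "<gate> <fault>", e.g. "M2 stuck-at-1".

M5 stuck-at-1

Fault-free values for test 1 (a=0, b=0, c=0, d=0): M0=1, M1=0, M2=0, M3=0, M4=1, M5=0, giving Y=0. Observed 1.
Test 1: faults giving observed 1 are {M4 stuck-at-0, M5 stuck-at-1}.
Test 2 (a=0, b=1, c=0, d=0): fault-free M0=1, M1=1, M2=1, M3=1, M4=0, M5=0 → 0; observed 1. Eliminates M4 stuck-at-0.
Only M5 stuck-at-1 is consistent with every test.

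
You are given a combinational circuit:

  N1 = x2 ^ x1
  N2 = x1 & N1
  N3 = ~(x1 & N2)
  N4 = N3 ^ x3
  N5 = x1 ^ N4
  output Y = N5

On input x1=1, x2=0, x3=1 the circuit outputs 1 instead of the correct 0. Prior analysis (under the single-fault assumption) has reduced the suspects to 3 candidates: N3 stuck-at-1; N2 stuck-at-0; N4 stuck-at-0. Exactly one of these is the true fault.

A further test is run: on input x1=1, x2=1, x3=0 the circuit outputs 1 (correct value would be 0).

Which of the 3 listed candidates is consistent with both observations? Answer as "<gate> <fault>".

N4 stuck-at-0

Evaluate each candidate on input x1=1, x2=1, x3=0:
  N3 stuck-at-1: N1=0, N2=0, N3=1 [stuck-at-1], N4=1, N5=0 → 0 — eliminated
  N2 stuck-at-0: N1=0, N2=0 [stuck-at-0], N3=1, N4=1, N5=0 → 0 — eliminated
  N4 stuck-at-0: N1=0, N2=0, N3=1, N4=0 [stuck-at-0], N5=1 → 1 — matches
Only N4 stuck-at-0 reproduces the observed 1.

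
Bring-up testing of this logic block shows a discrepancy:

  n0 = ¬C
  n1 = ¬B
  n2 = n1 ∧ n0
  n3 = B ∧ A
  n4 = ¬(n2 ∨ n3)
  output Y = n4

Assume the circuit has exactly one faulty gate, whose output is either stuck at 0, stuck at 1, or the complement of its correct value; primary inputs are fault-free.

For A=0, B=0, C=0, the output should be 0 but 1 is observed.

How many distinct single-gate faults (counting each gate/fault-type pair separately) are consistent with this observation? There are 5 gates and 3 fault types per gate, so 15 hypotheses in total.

8

Fault-free: n0=1, n1=1, n2=1, n3=0, n4=0 → 0. Observed 1.
  n0: stuck-at-0, inverted output ✓; others ✗
  n1: stuck-at-0, inverted output ✓; others ✗
  n2: stuck-at-0, inverted output ✓; others ✗
  n3: none of the 3 fault types match ✗
  n4: stuck-at-1, inverted output ✓; others ✗
Consistent faults: {n0 stuck-at-0, n0 inverted output, n1 stuck-at-0, n1 inverted output, n2 stuck-at-0, n2 inverted output, n4 stuck-at-1, n4 inverted output} — 8 in all.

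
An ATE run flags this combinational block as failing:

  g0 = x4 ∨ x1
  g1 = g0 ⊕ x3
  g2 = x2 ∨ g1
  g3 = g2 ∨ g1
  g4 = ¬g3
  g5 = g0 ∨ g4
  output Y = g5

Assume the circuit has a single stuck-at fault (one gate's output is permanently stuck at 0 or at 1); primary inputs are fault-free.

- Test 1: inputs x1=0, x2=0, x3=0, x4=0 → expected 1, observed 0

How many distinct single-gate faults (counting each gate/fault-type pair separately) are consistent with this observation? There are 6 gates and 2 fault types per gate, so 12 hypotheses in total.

5

Fault-free: g0=0, g1=0, g2=0, g3=0, g4=1, g5=1 → 1. Observed 0.
  g0 stuck-at-0: output 1 ✗
  g0 stuck-at-1: output 1 ✗
  g1 stuck-at-0: output 1 ✗
  g1 stuck-at-1: output 0 ✓
  g2 stuck-at-0: output 1 ✗
  g2 stuck-at-1: output 0 ✓
  g3 stuck-at-0: output 1 ✗
  g3 stuck-at-1: output 0 ✓
  g4 stuck-at-0: output 0 ✓
  g4 stuck-at-1: output 1 ✗
  g5 stuck-at-0: output 0 ✓
  g5 stuck-at-1: output 1 ✗
Consistent faults: {g1 stuck-at-1, g2 stuck-at-1, g3 stuck-at-1, g4 stuck-at-0, g5 stuck-at-0} — 5 in all.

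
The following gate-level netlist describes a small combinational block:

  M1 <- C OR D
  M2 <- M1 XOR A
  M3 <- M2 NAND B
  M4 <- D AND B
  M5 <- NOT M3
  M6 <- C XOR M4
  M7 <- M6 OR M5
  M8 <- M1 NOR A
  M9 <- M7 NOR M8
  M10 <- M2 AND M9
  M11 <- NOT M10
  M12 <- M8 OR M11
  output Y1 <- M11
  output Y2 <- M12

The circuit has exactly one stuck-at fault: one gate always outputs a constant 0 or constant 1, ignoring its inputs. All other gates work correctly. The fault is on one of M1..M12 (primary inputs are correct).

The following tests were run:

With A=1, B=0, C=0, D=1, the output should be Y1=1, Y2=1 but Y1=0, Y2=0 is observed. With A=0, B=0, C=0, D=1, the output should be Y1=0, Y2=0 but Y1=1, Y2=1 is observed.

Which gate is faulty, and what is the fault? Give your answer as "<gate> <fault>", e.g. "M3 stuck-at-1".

Fault-free values for test 1 (A=1, B=0, C=0, D=1): M1=1, M2=0, M3=1, M4=0, M5=0, M6=0, M7=0, M8=0, M9=1, M10=0, M11=1, M12=1, giving Y1=1, Y2=1. Observed Y1=0, Y2=0.
Test 1: faults giving observed Y1=0, Y2=0 are {M1 stuck-at-0, M2 stuck-at-1, M10 stuck-at-1, M11 stuck-at-0}.
Test 2 (A=0, B=0, C=0, D=1): fault-free M1=1, M2=1, M3=1, M4=0, M5=0, M6=0, M7=0, M8=0, M9=1, M10=1, M11=0, M12=0 → Y1=0, Y2=0; observed Y1=1, Y2=1. Eliminates M2 stuck-at-1, M10 stuck-at-1, M11 stuck-at-0.
Only M1 stuck-at-0 is consistent with every test.

M1 stuck-at-0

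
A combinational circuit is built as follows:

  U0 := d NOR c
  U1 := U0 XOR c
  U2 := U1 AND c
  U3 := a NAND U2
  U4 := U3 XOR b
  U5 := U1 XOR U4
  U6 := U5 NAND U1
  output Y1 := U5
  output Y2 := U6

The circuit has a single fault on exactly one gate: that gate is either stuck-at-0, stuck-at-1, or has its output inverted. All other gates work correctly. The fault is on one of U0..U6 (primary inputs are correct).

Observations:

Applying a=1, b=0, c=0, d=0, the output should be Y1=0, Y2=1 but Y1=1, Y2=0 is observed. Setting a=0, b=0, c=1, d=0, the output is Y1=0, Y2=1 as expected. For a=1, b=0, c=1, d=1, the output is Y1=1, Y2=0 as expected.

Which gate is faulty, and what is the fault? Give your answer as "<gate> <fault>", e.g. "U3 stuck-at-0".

U2 stuck-at-1

Fault-free values for test 1 (a=1, b=0, c=0, d=0): U0=1, U1=1, U2=0, U3=1, U4=1, U5=0, U6=1, giving Y1=0, Y2=1. Observed Y1=1, Y2=0.
Test 1: faults giving observed Y1=1, Y2=0 are {U2 stuck-at-1, U2 inverted output, U3 stuck-at-0, U3 inverted output, U4 stuck-at-0, U4 inverted output, U5 stuck-at-1, U5 inverted output}.
Test 2 (a=0, b=0, c=1, d=0): fault-free U0=0, U1=1, U2=1, U3=1, U4=1, U5=0, U6=1 → Y1=0, Y2=1; observed Y1=0, Y2=1. Eliminates U3 stuck-at-0, U3 inverted output, U4 stuck-at-0, U4 inverted output, U5 stuck-at-1, U5 inverted output.
Test 3 (a=1, b=0, c=1, d=1): fault-free U0=0, U1=1, U2=1, U3=0, U4=0, U5=1, U6=0 → Y1=1, Y2=0; observed Y1=1, Y2=0. Eliminates U2 inverted output.
Only U2 stuck-at-1 is consistent with every test.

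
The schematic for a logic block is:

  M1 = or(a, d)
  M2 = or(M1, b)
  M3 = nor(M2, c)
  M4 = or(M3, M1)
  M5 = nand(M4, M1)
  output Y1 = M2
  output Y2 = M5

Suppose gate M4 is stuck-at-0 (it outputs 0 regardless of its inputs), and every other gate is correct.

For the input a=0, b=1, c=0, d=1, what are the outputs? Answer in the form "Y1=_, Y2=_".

Propagate with M4 forced: M1=1, M2=1, M3=0, M4=0 [stuck-at-0], M5=1.
So the outputs are Y1=1, Y2=1. (Without the fault they would be Y1=1, Y2=0.)

Y1=1, Y2=1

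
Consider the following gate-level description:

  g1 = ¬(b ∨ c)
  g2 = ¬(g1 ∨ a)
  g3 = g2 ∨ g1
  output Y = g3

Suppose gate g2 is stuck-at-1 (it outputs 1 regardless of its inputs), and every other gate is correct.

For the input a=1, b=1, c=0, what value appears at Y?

Propagate with g2 forced: g1=0, g2=1 [stuck-at-1], g3=1.
So Y = 1. (Without the fault it would be 0.)

1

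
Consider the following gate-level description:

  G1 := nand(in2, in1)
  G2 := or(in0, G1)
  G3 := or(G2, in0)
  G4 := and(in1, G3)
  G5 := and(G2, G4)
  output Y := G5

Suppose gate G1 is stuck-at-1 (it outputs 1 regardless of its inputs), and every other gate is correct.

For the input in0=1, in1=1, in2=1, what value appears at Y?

1

Propagate with G1 forced: G1=1 [stuck-at-1], G2=1, G3=1, G4=1, G5=1.
So Y = 1. (Same as the fault-free value — the fault is masked on this input.)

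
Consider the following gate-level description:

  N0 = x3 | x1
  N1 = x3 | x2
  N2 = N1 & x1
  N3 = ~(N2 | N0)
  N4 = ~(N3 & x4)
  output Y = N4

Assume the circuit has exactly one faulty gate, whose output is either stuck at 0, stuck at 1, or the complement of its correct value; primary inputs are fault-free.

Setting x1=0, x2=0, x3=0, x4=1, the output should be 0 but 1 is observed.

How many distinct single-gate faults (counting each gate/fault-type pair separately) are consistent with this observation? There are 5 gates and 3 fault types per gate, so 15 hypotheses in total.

8

Fault-free: N0=0, N1=0, N2=0, N3=1, N4=0 → 0. Observed 1.
  N0: stuck-at-1, inverted output ✓; others ✗
  N1: none of the 3 fault types match ✗
  N2: stuck-at-1, inverted output ✓; others ✗
  N3: stuck-at-0, inverted output ✓; others ✗
  N4: stuck-at-1, inverted output ✓; others ✗
Consistent faults: {N0 stuck-at-1, N0 inverted output, N2 stuck-at-1, N2 inverted output, N3 stuck-at-0, N3 inverted output, N4 stuck-at-1, N4 inverted output} — 8 in all.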